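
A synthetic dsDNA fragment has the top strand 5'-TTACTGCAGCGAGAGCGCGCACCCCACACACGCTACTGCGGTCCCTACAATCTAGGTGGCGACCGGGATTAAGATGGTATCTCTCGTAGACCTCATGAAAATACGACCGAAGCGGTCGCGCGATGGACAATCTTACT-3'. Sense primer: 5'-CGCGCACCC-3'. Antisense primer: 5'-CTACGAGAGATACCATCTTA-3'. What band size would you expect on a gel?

Scanning the template, CGCGCACCC occurs at positions 16–24; this primer anneals to the bottom strand there with its 3' end pointing downstream.
Taking the reverse complement of CTACGAGAGATACCATCTTA gives TAAGATGGTATCTCTCGTAG, found at positions 70–89 on the template; the primer anneals here to the top strand with its 3' end pointing upstream.
The product runs from position 16 to position 89, so its length is 89 − 16 + 1 = 74 bp.

74 bp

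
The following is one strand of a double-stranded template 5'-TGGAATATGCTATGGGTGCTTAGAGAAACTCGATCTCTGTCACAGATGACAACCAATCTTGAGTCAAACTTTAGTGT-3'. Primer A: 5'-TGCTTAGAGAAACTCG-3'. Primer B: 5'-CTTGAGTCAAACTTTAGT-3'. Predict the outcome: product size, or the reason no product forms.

No product — both primers anneal to the same strand and extend in the same direction.

Primer A (TGCTTAGAGAAACTCG) matches the top strand at positions 17–32 (3' end points downstream).
Primer B (CTTGAGTCAAACTTTAGT) also matches the top strand directly, at positions 58–75 — its reverse complement ACTAAAGTTTGACTCAAG is not present.
Both primers anneal to the bottom strand with 3' ends pointing the same way, so neither can prime synthesis back toward the other.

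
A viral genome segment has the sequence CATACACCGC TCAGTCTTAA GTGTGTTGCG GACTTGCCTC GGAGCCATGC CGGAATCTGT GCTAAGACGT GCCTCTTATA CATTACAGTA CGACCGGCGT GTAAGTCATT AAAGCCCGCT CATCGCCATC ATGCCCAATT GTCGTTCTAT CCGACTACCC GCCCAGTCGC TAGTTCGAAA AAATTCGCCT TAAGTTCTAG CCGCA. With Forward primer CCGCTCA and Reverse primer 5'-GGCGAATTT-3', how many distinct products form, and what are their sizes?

The forward primer CCGCTCA matches the top strand at positions 7–13, 116–122.
The reverse primer's reverse complement is AAATTCGCC, matching at positions 181–189.
Each forward site pairs with the reverse site to give a product ending at position 189: sizes 183, 74 bp.

Two products: 183 bp, 74 bp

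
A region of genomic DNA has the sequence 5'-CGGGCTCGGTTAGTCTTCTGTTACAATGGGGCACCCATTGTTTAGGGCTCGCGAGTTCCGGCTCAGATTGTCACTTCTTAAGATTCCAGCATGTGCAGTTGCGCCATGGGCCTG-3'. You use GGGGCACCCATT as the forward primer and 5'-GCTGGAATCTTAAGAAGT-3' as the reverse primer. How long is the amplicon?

63 bp

Scanning the template, GGGGCACCCATT occurs at positions 28–39; this primer anneals to the bottom strand there with its 3' end pointing downstream.
Taking the reverse complement of GCTGGAATCTTAAGAAGT gives ACTTCTTAAGATTCCAGC, found at positions 73–90 on the template; the primer anneals here to the top strand with its 3' end pointing upstream.
Product length = (reverse-primer end) − (forward-primer start) + 1 = 90 − 28 + 1 = 63 bp.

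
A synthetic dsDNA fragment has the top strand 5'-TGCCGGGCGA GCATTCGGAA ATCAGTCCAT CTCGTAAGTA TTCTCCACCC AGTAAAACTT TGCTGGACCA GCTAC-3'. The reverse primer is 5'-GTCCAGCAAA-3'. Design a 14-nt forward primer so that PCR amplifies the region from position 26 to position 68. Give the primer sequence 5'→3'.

5'-TCCATCTCGTAAGT-3'

The reverse primer's reverse complement TTTGCTGGAC matches the template at positions 59–68; the product starts at position 26.
The forward primer is identical to the top strand over positions 26–39: TCCATCTCGTAAGT.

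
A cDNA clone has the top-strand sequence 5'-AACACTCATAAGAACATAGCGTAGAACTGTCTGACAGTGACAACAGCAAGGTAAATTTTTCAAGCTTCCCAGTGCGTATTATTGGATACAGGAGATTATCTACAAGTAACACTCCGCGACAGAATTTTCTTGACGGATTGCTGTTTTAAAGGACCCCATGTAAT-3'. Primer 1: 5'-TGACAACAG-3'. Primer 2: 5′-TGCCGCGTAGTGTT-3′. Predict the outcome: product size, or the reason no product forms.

No product — primer 2 has no binding site in the template.

Primer 2 (TGCCGCGTAGTGTT) does not match the top strand, and its reverse complement AACACTACGCGGCA does not match either.
With no annealing site for primer 2, no amplification occurs.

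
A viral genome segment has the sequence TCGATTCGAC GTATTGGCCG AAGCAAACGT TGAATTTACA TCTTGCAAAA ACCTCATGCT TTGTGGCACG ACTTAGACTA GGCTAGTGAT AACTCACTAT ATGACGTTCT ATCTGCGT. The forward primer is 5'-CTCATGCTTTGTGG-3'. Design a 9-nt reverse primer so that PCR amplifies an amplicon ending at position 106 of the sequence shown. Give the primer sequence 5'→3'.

The forward primer binds at positions 53–66; the product's 3' end on the top strand is position 106.
The reverse primer anneals to the top strand over positions 98–106, i.e. to TATATGACG.
Its sequence written 5'→3' is the reverse complement: CGTCATATA.

5'-CGTCATATA-3'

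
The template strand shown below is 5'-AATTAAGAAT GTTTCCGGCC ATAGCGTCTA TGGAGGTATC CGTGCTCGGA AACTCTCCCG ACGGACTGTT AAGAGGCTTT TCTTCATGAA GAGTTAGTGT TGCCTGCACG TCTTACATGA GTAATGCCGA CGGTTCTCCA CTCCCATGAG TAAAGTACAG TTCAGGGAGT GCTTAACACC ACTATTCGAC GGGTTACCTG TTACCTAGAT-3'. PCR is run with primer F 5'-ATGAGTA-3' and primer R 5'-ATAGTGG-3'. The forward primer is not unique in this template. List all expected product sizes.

69 bp, 40 bp

The forward primer ATGAGTA matches the top strand at positions 117–123, 146–152.
The reverse primer's reverse complement is CCACTAT, matching at positions 179–185.
Each forward site pairs with the reverse site to give a product ending at position 185: sizes 69, 40 bp.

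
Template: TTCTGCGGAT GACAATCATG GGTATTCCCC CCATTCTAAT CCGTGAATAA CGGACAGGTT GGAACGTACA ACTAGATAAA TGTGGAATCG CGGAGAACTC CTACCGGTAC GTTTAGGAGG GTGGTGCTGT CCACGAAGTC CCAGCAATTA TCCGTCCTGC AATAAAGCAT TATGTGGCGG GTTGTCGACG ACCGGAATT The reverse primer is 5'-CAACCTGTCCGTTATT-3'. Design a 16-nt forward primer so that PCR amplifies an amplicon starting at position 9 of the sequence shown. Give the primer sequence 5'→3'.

The reverse primer's reverse complement AATAACGGACAGGTTG matches the template at positions 46–61; the product starts at position 9.
The forward primer is identical to the top strand over positions 9–24: ATGACAATCATGGGTA.

5'-ATGACAATCATGGGTA-3'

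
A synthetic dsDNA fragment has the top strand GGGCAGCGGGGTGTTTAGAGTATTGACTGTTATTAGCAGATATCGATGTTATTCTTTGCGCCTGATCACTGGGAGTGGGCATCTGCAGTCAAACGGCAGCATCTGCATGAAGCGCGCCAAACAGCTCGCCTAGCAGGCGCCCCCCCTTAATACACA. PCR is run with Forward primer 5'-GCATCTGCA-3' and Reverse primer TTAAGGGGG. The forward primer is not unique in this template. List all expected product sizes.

72 bp, 52 bp

The forward primer GCATCTGCA matches the top strand at positions 79–87, 99–107.
The reverse primer's reverse complement is CCCCCTTAA, matching at positions 142–150.
Each forward site pairs with the reverse site to give a product ending at position 150: sizes 72, 52 bp.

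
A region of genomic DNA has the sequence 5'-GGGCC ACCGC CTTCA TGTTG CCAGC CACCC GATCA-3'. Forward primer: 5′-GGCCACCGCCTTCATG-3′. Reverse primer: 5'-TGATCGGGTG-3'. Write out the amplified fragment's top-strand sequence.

5'-GGCCACCGCCTTCATGTTGCCAGCCACCCGATCA-3'

Scanning the template, GGCCACCGCCTTCATG occurs at positions 2–17; this primer anneals to the bottom strand there with its 3' end pointing downstream.
Taking the reverse complement of TGATCGGGTG gives CACCCGATCA, found at positions 26–35 on the template; the primer anneals here to the top strand with its 3' end pointing upstream.
The product is the template from position 2 through 35 (34 bp).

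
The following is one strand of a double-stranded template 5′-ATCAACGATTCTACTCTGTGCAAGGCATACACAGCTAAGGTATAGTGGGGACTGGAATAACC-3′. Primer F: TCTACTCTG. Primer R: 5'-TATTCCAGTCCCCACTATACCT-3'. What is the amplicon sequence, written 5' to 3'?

Forward primer TCTACTCTG is found on the top strand at positions 10–18.
The reverse primer's reverse complement is AGGTATAGTGGGGACTGGAATA, which matches the template at positions 38–59.
The product is the template from position 10 through 59 (50 bp).

5'-TCTACTCTGTGCAAGGCATACACAGCTAAGGTATAGTGGGGACTGGAATA-3'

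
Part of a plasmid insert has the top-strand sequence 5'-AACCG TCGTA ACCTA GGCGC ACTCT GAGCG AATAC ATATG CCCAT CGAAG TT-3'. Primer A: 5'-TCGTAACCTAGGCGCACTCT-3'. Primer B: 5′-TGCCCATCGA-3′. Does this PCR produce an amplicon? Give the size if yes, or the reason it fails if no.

No product — both primers anneal to the same strand and extend in the same direction.

Primer A (TCGTAACCTAGGCGCACTCT) matches the top strand at positions 6–25 (3' end points downstream).
Primer B (TGCCCATCGA) also matches the top strand directly, at positions 39–48 — its reverse complement TCGATGGGCA is not present.
Both primers anneal to the bottom strand with 3' ends pointing the same way, so neither can prime synthesis back toward the other.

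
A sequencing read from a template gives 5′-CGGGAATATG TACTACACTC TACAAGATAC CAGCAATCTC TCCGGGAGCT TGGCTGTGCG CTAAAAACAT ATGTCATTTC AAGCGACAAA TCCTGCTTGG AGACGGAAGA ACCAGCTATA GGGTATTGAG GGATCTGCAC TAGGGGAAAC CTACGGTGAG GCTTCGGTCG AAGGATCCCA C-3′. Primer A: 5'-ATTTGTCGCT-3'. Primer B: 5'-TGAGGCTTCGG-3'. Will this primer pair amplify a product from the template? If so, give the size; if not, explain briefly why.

Primer A (ATTTGTCGCT) has reverse complement AGCGACAAAT, which matches the top strand at positions 82–91; primer A anneals to the top strand there with its 3' end pointing upstream toward position 82.
Primer B (TGAGGCTTCGG) matches the top strand directly at positions 157–167; it anneals to the bottom strand with its 3' end pointing downstream toward position 167.
The 3' ends diverge (primer A extends toward position 1, primer B toward position 181), so the primers never converge on a shared product.

No product — the primers' 3' ends point away from each other.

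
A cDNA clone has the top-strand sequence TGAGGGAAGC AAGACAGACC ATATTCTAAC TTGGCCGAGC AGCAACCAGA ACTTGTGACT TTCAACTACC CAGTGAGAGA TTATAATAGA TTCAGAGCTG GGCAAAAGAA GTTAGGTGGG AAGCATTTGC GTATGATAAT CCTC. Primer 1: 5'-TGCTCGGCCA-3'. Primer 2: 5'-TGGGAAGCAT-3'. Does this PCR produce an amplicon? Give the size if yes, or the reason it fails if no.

No product — the primers' 3' ends point away from each other.

Primer 1 (TGCTCGGCCA) has reverse complement TGGCCGAGCA, which matches the top strand at positions 32–41; primer 1 anneals to the top strand there with its 3' end pointing upstream toward position 32.
Primer 2 (TGGGAAGCAT) matches the top strand directly at positions 117–126; it anneals to the bottom strand with its 3' end pointing downstream toward position 126.
The 3' ends diverge (primer 1 extends toward position 1, primer 2 toward position 144), so the primers never converge on a shared product.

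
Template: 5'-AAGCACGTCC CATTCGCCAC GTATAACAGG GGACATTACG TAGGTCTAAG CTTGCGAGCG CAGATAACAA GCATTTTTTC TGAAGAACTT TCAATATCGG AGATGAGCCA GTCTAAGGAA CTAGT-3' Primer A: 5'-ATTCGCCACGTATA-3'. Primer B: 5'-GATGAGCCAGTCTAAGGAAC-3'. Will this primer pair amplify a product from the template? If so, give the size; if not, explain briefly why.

No product — both primers anneal to the same strand and extend in the same direction.

Primer A (ATTCGCCACGTATA) matches the top strand at positions 12–25 (3' end points downstream).
Primer B (GATGAGCCAGTCTAAGGAAC) also matches the top strand directly, at positions 102–121 — its reverse complement GTTCCTTAGACTGGCTCATC is not present.
Both primers anneal to the bottom strand with 3' ends pointing the same way, so neither can prime synthesis back toward the other.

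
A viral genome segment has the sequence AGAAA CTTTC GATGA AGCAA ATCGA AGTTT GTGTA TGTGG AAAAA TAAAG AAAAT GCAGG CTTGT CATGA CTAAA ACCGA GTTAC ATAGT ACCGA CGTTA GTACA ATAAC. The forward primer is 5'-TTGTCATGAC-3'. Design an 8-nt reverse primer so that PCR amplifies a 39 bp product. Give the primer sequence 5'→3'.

The forward primer binds at positions 62–71, so a 39 bp product ends at position 62 + 39 − 1 = 100.
The reverse primer anneals to the top strand over positions 93–100, i.e. to CGACGTTA.
Its sequence written 5'→3' is the reverse complement: TAACGTCG.

5'-TAACGTCG-3'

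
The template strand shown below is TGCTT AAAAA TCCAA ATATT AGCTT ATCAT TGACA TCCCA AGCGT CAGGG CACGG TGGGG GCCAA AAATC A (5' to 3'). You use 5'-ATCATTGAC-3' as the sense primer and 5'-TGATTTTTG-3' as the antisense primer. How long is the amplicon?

46 bp

The forward primer matches the template at positions 26–34.
The reverse primer's reverse complement is CAAAAATCA, which matches the template at positions 63–71.
Amplicon spans positions 26–71: 46 bp.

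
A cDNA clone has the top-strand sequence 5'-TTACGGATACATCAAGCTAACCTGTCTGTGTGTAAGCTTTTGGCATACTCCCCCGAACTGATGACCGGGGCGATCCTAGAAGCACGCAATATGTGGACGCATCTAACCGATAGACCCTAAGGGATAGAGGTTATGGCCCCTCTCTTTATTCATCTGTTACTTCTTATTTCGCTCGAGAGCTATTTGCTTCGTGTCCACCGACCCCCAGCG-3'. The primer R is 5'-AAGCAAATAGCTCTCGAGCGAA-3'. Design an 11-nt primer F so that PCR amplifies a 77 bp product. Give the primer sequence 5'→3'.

The reverse primer's reverse complement TTCGCTCGAGAGCTATTTGCTT matches the template at positions 168–189, so the product ends at position 189.
A 77 bp product then starts at position 189 − 77 + 1 = 113.
The forward primer is identical to the top strand there: GACCCTAAGGG.

5'-GACCCTAAGGG-3'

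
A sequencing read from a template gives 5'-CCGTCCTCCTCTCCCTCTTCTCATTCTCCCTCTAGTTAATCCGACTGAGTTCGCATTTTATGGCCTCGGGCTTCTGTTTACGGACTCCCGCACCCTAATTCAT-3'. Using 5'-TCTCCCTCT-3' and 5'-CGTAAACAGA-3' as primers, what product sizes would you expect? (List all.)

The forward primer TCTCCCTCT matches the top strand at positions 10–18, 25–33.
The reverse primer's reverse complement is TCTGTTTACG, matching at positions 73–82.
Each forward site pairs with the reverse site to give a product ending at position 82: sizes 73, 58 bp.

73 bp, 58 bp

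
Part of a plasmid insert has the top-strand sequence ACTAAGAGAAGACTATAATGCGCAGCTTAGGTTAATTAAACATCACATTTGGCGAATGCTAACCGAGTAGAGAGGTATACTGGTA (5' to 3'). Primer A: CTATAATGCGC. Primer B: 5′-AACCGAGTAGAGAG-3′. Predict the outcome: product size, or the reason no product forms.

No product — both primers anneal to the same strand and extend in the same direction.

Primer A (CTATAATGCGC) matches the top strand at positions 13–23 (3' end points downstream).
Primer B (AACCGAGTAGAGAG) also matches the top strand directly, at positions 61–74 — its reverse complement CTCTCTACTCGGTT is not present.
Both primers anneal to the bottom strand with 3' ends pointing the same way, so neither can prime synthesis back toward the other.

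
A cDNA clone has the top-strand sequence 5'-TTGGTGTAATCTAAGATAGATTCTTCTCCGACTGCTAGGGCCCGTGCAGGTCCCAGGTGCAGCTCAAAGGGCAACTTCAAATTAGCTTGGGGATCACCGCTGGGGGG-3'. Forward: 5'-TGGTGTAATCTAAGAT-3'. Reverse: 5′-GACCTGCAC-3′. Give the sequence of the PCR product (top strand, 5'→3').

5'-TGGTGTAATCTAAGATAGATTCTTCTCCGACTGCTAGGGCCCGTGCAGGTC-3'

The forward primer matches the template at positions 2–17.
Taking the reverse complement of GACCTGCAC gives GTGCAGGTC, found at positions 44–52 on the template; the primer anneals here to the top strand with its 3' end pointing upstream.
The product is the template from position 2 through 52 (51 bp).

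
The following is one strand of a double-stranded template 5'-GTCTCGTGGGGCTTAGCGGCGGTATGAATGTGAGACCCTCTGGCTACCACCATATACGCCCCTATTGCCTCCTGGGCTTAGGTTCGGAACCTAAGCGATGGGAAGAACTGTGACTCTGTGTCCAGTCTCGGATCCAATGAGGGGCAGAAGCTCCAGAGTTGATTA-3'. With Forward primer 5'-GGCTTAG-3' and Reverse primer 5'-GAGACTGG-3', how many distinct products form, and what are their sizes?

The forward primer GGCTTAG matches the top strand at positions 10–16, 75–81.
The reverse primer's reverse complement is CCAGTCTC, matching at positions 122–129.
Each forward site pairs with the reverse site to give a product ending at position 129: sizes 120, 55 bp.

Two products: 120 bp, 55 bp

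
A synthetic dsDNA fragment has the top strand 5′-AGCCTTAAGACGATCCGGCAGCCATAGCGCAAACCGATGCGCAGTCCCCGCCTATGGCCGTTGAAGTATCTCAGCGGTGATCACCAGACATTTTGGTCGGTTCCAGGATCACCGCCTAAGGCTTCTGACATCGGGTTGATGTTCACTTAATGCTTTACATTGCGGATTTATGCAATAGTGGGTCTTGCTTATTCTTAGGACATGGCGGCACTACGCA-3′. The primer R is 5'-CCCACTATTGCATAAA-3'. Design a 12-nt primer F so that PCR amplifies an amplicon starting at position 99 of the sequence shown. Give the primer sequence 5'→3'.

5'-GGTTCCAGGATC-3'

The reverse primer's reverse complement TTTATGCAATAGTGGG matches the template at positions 167–182; the product starts at position 99.
The forward primer is identical to the top strand over positions 99–110: GGTTCCAGGATC.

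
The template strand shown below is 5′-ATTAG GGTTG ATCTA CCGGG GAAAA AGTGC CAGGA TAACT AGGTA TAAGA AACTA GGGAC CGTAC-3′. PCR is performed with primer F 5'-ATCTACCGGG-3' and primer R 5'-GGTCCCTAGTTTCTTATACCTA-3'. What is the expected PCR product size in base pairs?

The forward primer matches the template at positions 11–20.
The reverse primer's reverse complement is TAGGTATAAGAAACTAGGGACC, which matches the template at positions 40–61.
Amplicon spans positions 11–61: 51 bp.

51 bp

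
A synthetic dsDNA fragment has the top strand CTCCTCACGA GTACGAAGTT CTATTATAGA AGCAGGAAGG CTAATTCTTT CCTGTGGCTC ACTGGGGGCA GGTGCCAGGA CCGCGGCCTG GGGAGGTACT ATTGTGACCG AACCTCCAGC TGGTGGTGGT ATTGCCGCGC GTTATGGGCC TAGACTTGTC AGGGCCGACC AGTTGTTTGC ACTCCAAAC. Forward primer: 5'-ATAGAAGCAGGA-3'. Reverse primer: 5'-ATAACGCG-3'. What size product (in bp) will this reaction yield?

120 bp

Scanning the template, ATAGAAGCAGGA occurs at positions 26–37; this primer anneals to the bottom strand there with its 3' end pointing downstream.
Reverse complement of the reverse primer: CGCGTTAT. This occurs on the top strand at positions 138–145.
Product length = (reverse-primer end) − (forward-primer start) + 1 = 145 − 26 + 1 = 120 bp.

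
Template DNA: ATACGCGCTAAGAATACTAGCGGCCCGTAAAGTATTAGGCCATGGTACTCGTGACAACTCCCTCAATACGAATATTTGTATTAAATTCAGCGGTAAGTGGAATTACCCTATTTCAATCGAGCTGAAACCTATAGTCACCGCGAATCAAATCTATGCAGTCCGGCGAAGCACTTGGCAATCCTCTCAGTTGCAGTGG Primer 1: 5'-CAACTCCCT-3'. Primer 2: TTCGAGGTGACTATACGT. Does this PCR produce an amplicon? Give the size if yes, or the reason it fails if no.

No product — primer 2 has no binding site in the template.

Primer 2 (TTCGAGGTGACTATACGT) does not match the top strand, and its reverse complement ACGTATAGTCACCTCGAA does not match either.
With no annealing site for primer 2, no amplification occurs.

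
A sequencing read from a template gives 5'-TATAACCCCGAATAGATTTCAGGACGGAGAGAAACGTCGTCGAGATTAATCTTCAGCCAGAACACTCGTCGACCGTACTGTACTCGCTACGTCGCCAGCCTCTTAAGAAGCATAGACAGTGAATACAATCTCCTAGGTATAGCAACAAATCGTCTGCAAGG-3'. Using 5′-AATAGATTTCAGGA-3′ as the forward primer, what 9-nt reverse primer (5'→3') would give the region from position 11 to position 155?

The product's 3' end on the top strand is position 155.
The reverse primer anneals to the top strand over positions 147–155, i.e. to AAATCGTCT.
Its sequence written 5'→3' is the reverse complement: AGACGATTT.

5'-AGACGATTT-3'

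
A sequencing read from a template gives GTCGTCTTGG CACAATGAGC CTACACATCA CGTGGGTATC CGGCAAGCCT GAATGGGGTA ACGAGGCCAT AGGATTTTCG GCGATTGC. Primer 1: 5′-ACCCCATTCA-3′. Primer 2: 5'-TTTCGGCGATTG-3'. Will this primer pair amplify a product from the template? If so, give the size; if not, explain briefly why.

Primer 1 (ACCCCATTCA) has reverse complement TGAATGGGGT, which matches the top strand at positions 50–59; primer 1 anneals to the top strand there with its 3' end pointing upstream toward position 50.
Primer 2 (TTTCGGCGATTG) matches the top strand directly at positions 76–87; it anneals to the bottom strand with its 3' end pointing downstream toward position 87.
The 3' ends diverge (primer 1 extends toward position 1, primer 2 toward position 88), so the primers never converge on a shared product.

No product — the primers' 3' ends point away from each other.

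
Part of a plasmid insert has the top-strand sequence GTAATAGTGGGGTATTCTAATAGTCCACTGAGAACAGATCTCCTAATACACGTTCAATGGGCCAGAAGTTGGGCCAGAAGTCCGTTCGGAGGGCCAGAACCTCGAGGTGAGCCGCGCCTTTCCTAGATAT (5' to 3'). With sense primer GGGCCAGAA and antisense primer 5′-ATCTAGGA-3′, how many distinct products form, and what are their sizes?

Three products: 70 bp, 58 bp, 38 bp

The forward primer GGGCCAGAA matches the top strand at positions 59–67, 71–79, 91–99.
The reverse primer's reverse complement is TCCTAGAT, matching at positions 121–128.
Each forward site pairs with the reverse site to give a product ending at position 128: sizes 70, 58, 38 bp.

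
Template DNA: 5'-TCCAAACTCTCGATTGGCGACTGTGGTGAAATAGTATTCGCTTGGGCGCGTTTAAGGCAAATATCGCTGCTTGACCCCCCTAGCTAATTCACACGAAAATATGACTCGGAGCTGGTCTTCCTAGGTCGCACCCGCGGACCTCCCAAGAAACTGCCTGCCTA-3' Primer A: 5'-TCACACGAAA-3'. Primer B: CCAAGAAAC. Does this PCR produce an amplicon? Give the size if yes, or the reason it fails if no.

Primer A (TCACACGAAA) matches the top strand at positions 89–98 (3' end points downstream).
Primer B (CCAAGAAAC) also matches the top strand directly, at positions 143–151 — its reverse complement GTTTCTTGG is not present.
Both primers anneal to the bottom strand with 3' ends pointing the same way, so neither can prime synthesis back toward the other.

No product — both primers anneal to the same strand and extend in the same direction.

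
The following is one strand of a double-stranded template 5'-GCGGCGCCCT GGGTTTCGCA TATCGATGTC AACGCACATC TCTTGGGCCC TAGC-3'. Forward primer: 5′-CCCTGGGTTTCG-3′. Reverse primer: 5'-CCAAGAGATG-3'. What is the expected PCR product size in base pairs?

40 bp

Forward primer CCCTGGGTTTCG is found on the top strand at positions 7–18.
Reverse complement of the reverse primer: CATCTCTTGG. This occurs on the top strand at positions 37–46.
The product runs from position 7 to position 46, so its length is 46 − 7 + 1 = 40 bp.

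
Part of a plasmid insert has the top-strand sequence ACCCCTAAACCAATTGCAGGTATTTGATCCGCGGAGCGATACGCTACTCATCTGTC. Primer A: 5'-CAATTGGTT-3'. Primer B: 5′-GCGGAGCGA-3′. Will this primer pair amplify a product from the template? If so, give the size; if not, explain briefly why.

Primer A (CAATTGGTT) has reverse complement AACCAATTG, which matches the top strand at positions 8–16; primer A anneals to the top strand there with its 3' end pointing upstream toward position 8.
Primer B (GCGGAGCGA) matches the top strand directly at positions 31–39; it anneals to the bottom strand with its 3' end pointing downstream toward position 39.
The 3' ends diverge (primer A extends toward position 1, primer B toward position 56), so the primers never converge on a shared product.

No product — the primers' 3' ends point away from each other.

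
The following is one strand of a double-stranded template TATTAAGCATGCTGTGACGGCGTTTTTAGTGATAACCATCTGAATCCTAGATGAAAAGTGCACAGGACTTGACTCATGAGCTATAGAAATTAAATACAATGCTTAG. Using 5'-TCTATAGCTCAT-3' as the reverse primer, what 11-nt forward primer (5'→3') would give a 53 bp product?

5'-ACCATCTGAAT-3'

The reverse primer's reverse complement ATGAGCTATAGA matches the template at positions 76–87, so the product ends at position 87.
A 53 bp product then starts at position 87 − 53 + 1 = 35.
The forward primer is identical to the top strand there: ACCATCTGAAT.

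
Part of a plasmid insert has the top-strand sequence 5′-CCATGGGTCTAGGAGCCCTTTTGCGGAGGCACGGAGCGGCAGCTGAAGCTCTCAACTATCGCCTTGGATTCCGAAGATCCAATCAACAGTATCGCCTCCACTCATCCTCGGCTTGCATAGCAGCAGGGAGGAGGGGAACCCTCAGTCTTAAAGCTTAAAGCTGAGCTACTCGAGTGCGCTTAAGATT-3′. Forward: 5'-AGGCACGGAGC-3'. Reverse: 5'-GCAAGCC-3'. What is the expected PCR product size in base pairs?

The forward primer matches the template at positions 27–37.
Reverse complement of the reverse primer: GGCTTGC. This occurs on the top strand at positions 110–116.
Product length = (reverse-primer end) − (forward-primer start) + 1 = 116 − 27 + 1 = 90 bp.

90 bp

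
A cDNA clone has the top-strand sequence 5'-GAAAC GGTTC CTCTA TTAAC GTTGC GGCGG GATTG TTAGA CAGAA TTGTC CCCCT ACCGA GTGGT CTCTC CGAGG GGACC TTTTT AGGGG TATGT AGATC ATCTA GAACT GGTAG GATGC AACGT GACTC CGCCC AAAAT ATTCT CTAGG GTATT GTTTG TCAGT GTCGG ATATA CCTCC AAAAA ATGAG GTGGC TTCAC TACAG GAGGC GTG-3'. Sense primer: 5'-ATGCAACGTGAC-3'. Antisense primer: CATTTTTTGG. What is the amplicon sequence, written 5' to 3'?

5'-ATGCAACGTGACTCCGCCCAAAATATTCTCTAGGGTATTGTTTGTCAGTGTCGGATATACCTCCAAAAAATG-3'

Scanning the template, ATGCAACGTGAC occurs at positions 117–128; this primer anneals to the bottom strand there with its 3' end pointing downstream.
Reverse complement of the reverse primer: CCAAAAAATG. This occurs on the top strand at positions 179–188.
The product is the template from position 117 through 188 (72 bp).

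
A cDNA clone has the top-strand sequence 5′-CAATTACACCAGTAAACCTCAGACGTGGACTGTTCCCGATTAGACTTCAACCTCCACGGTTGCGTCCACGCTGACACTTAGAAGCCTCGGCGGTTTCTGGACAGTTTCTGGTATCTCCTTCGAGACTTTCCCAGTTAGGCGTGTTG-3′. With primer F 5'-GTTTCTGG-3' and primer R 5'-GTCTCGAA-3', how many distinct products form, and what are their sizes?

The forward primer GTTTCTGG matches the top strand at positions 93–100, 104–111.
The reverse primer's reverse complement is TTCGAGAC, matching at positions 119–126.
Each forward site pairs with the reverse site to give a product ending at position 126: sizes 34, 23 bp.

Two products: 34 bp, 23 bp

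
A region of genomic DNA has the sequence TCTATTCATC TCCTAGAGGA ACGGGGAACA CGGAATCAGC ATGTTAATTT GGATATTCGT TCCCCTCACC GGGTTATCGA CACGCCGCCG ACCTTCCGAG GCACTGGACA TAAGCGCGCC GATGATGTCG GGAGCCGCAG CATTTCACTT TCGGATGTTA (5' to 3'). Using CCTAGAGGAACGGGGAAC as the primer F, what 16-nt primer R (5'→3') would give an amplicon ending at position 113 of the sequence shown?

5'-TTATGTCCAGTGCCTC-3'

The forward primer binds at positions 12–29; the product's 3' end on the top strand is position 113.
The reverse primer anneals to the top strand over positions 98–113, i.e. to GAGGCACTGGACATAA.
Its sequence written 5'→3' is the reverse complement: TTATGTCCAGTGCCTC.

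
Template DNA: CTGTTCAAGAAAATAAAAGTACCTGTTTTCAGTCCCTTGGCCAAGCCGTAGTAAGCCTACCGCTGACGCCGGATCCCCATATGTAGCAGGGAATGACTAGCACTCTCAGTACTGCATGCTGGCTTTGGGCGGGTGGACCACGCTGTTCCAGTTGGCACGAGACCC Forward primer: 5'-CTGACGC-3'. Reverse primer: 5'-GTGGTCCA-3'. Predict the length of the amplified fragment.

79 bp

Forward primer CTGACGC is found on the top strand at positions 63–69.
The reverse primer's reverse complement is TGGACCAC, which matches the template at positions 134–141.
Amplicon spans positions 63–141: 79 bp.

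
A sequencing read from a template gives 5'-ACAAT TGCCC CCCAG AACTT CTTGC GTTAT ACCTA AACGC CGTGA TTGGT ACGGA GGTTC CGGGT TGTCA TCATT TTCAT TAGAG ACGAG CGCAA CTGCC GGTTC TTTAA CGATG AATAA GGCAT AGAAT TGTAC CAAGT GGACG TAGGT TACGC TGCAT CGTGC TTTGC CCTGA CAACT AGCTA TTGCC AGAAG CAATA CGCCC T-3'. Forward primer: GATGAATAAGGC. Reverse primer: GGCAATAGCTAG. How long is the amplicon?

The forward primer matches the template at positions 112–123.
Taking the reverse complement of GGCAATAGCTAG gives CTAGCTATTGCC, found at positions 179–190 on the template; the primer anneals here to the top strand with its 3' end pointing upstream.
Product length = (reverse-primer end) − (forward-primer start) + 1 = 190 − 112 + 1 = 79 bp.

79 bp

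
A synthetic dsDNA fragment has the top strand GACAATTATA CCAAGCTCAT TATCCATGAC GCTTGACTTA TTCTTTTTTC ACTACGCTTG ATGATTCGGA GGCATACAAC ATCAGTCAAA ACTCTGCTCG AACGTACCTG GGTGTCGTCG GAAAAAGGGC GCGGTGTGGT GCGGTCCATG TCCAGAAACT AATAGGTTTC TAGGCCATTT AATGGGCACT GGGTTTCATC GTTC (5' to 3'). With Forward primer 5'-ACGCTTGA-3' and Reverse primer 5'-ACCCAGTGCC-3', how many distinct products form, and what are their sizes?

The forward primer ACGCTTGA matches the top strand at positions 29–36, 54–61.
The reverse primer's reverse complement is GGCACTGGGT, matching at positions 185–194.
Each forward site pairs with the reverse site to give a product ending at position 194: sizes 166, 141 bp.

Two products: 166 bp, 141 bp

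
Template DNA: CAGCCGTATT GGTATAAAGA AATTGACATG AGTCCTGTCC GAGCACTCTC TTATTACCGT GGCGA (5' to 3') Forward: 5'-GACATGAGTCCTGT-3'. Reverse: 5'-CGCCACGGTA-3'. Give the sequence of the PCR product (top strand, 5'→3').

Scanning the template, GACATGAGTCCTGT occurs at positions 25–38; this primer anneals to the bottom strand there with its 3' end pointing downstream.
The reverse primer's reverse complement is TACCGTGGCG, which matches the template at positions 55–64.
The product is the template from position 25 through 64 (40 bp).

5'-GACATGAGTCCTGTCCGAGCACTCTCTTATTACCGTGGCG-3'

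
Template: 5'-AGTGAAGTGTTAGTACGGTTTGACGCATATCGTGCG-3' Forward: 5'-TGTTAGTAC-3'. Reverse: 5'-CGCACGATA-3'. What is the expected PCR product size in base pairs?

29 bp

Scanning the template, TGTTAGTAC occurs at positions 8–16; this primer anneals to the bottom strand there with its 3' end pointing downstream.
Reverse complement of the reverse primer: TATCGTGCG. This occurs on the top strand at positions 28–36.
Amplicon spans positions 8–36: 29 bp.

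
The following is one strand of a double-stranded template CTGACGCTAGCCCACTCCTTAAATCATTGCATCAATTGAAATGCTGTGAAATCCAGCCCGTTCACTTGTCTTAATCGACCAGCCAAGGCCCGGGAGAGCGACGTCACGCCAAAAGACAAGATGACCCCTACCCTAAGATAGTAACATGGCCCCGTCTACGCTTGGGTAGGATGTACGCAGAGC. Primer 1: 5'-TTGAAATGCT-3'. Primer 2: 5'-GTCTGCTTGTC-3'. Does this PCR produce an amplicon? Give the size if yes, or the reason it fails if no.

No product — primer 2 has no binding site in the template.

Primer 2 (GTCTGCTTGTC) does not match the top strand, and its reverse complement GACAAGCAGAC does not match either.
With no annealing site for primer 2, no amplification occurs.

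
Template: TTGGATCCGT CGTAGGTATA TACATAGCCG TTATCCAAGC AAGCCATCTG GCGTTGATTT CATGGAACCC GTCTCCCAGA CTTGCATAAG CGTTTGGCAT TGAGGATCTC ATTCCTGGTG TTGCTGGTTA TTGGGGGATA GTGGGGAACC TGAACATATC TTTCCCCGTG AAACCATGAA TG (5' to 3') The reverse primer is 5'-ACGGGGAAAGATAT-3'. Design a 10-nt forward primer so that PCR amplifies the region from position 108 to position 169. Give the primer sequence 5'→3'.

The reverse primer's reverse complement ATATCTTTCCCCGT matches the template at positions 156–169; the product starts at position 108.
The forward primer is identical to the top strand over positions 108–117: CTCATTCCTG.

5'-CTCATTCCTG-3'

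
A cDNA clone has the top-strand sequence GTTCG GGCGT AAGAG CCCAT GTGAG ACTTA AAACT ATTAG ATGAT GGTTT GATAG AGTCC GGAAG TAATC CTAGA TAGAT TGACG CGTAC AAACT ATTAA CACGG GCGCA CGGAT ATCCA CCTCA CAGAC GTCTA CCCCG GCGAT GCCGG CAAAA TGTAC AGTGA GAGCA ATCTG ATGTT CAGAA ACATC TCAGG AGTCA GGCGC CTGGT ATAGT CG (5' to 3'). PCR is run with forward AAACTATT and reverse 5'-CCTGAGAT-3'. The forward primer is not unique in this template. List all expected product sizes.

165 bp, 105 bp

The forward primer AAACTATT matches the top strand at positions 31–38, 91–98.
The reverse primer's reverse complement is ATCTCAGG, matching at positions 188–195.
Each forward site pairs with the reverse site to give a product ending at position 195: sizes 165, 105 bp.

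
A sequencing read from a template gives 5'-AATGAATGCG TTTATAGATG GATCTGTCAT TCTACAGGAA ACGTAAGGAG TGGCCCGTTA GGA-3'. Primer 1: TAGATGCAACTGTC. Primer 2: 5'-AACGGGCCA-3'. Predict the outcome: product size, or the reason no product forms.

No product — primer 1 has no binding site in the template.

Primer 1 (TAGATGCAACTGTC) does not match the top strand, and its reverse complement GACAGTTGCATCTA does not match either.
With no annealing site for primer 1, no amplification occurs.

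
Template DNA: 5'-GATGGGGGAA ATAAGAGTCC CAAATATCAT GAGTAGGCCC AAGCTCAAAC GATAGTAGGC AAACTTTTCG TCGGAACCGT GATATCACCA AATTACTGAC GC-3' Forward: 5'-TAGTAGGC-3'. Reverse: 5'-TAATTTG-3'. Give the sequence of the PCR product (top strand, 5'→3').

5'-TAGTAGGCAAACTTTTCGTCGGAACCGTGATATCACCAAATTA-3'

Forward primer TAGTAGGC is found on the top strand at positions 53–60.
Taking the reverse complement of TAATTTG gives CAAATTA, found at positions 89–95 on the template; the primer anneals here to the top strand with its 3' end pointing upstream.
The product is the template from position 53 through 95 (43 bp).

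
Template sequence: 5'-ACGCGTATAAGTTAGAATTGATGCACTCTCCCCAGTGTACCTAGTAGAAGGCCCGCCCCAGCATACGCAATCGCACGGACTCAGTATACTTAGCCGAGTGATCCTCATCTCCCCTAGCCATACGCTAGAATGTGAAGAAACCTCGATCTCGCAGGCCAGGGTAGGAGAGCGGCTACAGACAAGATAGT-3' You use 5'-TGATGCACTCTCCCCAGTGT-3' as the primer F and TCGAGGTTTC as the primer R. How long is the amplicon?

128 bp

The forward primer matches the template at positions 19–38.
The reverse primer's reverse complement is GAAACCTCGA, which matches the template at positions 137–146.
Product length = (reverse-primer end) − (forward-primer start) + 1 = 146 − 19 + 1 = 128 bp.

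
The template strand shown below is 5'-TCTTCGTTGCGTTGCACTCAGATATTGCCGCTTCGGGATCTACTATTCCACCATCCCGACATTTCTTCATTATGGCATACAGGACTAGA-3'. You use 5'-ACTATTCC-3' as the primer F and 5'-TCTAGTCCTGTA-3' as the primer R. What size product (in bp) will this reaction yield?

48 bp

Forward primer ACTATTCC is found on the top strand at positions 42–49.
Taking the reverse complement of TCTAGTCCTGTA gives TACAGGACTAGA, found at positions 78–89 on the template; the primer anneals here to the top strand with its 3' end pointing upstream.
Product length = (reverse-primer end) − (forward-primer start) + 1 = 89 − 42 + 1 = 48 bp.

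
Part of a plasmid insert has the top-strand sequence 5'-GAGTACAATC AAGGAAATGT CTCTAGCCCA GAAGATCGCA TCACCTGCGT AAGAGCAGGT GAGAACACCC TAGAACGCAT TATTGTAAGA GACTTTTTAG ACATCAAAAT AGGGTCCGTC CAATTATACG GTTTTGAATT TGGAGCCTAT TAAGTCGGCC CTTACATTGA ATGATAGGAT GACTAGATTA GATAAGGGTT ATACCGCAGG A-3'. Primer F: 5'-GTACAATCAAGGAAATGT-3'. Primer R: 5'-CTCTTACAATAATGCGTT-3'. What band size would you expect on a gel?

89 bp

Scanning the template, GTACAATCAAGGAAATGT occurs at positions 3–20; this primer anneals to the bottom strand there with its 3' end pointing downstream.
Reverse complement of the reverse primer: AACGCATTATTGTAAGAG. This occurs on the top strand at positions 74–91.
Amplicon spans positions 3–91: 89 bp.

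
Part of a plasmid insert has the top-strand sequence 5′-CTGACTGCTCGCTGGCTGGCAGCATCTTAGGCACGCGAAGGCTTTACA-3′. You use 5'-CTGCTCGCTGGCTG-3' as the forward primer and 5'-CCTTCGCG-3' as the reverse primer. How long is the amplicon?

37 bp

Scanning the template, CTGCTCGCTGGCTG occurs at positions 5–18; this primer anneals to the bottom strand there with its 3' end pointing downstream.
Reverse complement of the reverse primer: CGCGAAGG. This occurs on the top strand at positions 34–41.
The product runs from position 5 to position 41, so its length is 41 − 5 + 1 = 37 bp.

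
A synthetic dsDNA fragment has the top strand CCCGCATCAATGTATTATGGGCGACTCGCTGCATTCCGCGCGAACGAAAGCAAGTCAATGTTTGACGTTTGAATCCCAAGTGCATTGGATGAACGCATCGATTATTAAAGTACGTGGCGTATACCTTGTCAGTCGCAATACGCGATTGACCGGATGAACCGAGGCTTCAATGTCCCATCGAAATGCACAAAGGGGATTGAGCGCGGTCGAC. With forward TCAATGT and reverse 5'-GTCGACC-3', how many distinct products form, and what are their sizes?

The forward primer TCAATGT matches the top strand at positions 7–13, 55–61, 167–173.
The reverse primer's reverse complement is GGTCGAC, matching at positions 205–211.
Each forward site pairs with the reverse site to give a product ending at position 211: sizes 205, 157, 45 bp.

Three products: 205 bp, 157 bp, 45 bp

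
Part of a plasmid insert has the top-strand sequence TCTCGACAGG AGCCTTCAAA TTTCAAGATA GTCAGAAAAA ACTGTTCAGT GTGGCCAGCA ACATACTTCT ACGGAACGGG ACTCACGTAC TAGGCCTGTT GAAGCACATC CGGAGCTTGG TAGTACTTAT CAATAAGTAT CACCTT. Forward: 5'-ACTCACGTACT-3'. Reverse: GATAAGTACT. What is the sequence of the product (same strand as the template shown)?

Scanning the template, ACTCACGTACT occurs at positions 81–91; this primer anneals to the bottom strand there with its 3' end pointing downstream.
The reverse primer's reverse complement is AGTACTTATC, which matches the template at positions 122–131.
The product is the template from position 81 through 131 (51 bp).

5'-ACTCACGTACTAGGCCTGTTGAAGCACATCCGGAGCTTGGTAGTACTTATC-3'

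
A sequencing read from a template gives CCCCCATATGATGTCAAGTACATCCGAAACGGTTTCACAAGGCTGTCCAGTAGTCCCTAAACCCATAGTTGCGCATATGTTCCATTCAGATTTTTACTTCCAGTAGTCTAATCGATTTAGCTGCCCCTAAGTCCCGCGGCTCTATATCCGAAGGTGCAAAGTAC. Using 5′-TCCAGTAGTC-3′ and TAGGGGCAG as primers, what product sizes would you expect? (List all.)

The forward primer TCCAGTAGTC matches the top strand at positions 46–55, 99–108.
The reverse primer's reverse complement is CTGCCCCTA, matching at positions 121–129.
Each forward site pairs with the reverse site to give a product ending at position 129: sizes 84, 31 bp.

84 bp, 31 bp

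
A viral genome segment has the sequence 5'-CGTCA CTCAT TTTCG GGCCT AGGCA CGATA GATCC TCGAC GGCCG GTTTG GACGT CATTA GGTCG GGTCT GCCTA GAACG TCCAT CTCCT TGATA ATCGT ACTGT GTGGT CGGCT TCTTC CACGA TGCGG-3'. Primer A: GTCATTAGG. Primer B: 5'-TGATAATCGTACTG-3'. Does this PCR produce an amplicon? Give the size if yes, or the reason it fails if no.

No product — both primers anneal to the same strand and extend in the same direction.

Primer A (GTCATTAGG) matches the top strand at positions 54–62 (3' end points downstream).
Primer B (TGATAATCGTACTG) also matches the top strand directly, at positions 91–104 — its reverse complement CAGTACGATTATCA is not present.
Both primers anneal to the bottom strand with 3' ends pointing the same way, so neither can prime synthesis back toward the other.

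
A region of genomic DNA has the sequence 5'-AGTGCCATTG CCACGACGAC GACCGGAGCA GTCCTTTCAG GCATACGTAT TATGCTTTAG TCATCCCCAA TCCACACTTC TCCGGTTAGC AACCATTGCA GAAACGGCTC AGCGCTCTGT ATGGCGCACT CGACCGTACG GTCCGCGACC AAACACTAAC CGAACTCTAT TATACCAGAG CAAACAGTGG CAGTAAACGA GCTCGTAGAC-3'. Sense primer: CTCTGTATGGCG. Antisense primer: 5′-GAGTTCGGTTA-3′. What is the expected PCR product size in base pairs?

Scanning the template, CTCTGTATGGCG occurs at positions 115–126; this primer anneals to the bottom strand there with its 3' end pointing downstream.
Reverse complement of the reverse primer: TAACCGAACTC. This occurs on the top strand at positions 157–167.
Product length = (reverse-primer end) − (forward-primer start) + 1 = 167 − 115 + 1 = 53 bp.

53 bp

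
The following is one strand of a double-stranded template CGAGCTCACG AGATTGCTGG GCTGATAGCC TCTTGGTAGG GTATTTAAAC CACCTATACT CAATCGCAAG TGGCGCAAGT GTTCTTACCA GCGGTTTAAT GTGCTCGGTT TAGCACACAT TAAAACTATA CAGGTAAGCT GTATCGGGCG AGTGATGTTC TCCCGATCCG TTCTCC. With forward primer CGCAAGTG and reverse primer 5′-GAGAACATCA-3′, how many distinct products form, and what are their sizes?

Two products: 98 bp, 89 bp

The forward primer CGCAAGTG matches the top strand at positions 65–72, 74–81.
The reverse primer's reverse complement is TGATGTTCTC, matching at positions 153–162.
Each forward site pairs with the reverse site to give a product ending at position 162: sizes 98, 89 bp.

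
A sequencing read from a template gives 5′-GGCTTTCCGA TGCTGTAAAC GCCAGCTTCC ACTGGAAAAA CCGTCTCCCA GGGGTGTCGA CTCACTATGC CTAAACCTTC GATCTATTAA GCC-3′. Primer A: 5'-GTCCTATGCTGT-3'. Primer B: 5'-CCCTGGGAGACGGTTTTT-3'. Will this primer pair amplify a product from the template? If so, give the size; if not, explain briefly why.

No product — primer A has no binding site in the template.

Primer A (GTCCTATGCTGT) does not match the top strand, and its reverse complement ACAGCATAGGAC does not match either.
With no annealing site for primer A, no amplification occurs.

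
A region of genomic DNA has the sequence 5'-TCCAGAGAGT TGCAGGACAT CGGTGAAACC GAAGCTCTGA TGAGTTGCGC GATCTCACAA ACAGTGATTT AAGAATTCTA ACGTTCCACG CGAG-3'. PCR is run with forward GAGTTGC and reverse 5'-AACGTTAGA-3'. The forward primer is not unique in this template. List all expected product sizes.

79 bp, 44 bp

The forward primer GAGTTGC matches the top strand at positions 7–13, 42–48.
The reverse primer's reverse complement is TCTAACGTT, matching at positions 77–85.
Each forward site pairs with the reverse site to give a product ending at position 85: sizes 79, 44 bp.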